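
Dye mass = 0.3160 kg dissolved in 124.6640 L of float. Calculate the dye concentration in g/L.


Formula: Conc = dye_mass(kg) / volume(L) * 1000
Substituting: Conc = 0.3160 / 124.6640 * 1000
Result: 2.5348 g/L


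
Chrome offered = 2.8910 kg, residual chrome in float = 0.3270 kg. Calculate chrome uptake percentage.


Formula: Uptake = (offered - residual) / offered * 100
Substituting: Uptake = (2.8910 - 0.3270) / 2.8910 * 100
Result: 88.6890 %


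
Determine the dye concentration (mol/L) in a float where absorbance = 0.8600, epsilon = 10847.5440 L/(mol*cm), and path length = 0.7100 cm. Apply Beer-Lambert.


Formula: c = A / (epsilon * l)
Substituting: c = 0.8600 / (10847.5440 * 0.7100)
Result: 1.1166e-04 mol/L


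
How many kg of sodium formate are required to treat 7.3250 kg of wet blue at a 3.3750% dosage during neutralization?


Formula: Neutralizer = substrate * pct / 100
Substituting: Neutralizer = 7.3250 * 3.3750 / 100
Result: 0.2472 kg


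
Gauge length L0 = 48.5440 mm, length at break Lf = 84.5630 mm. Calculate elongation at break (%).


Formula: Elongation = (Lf - L0) / L0 * 100
Substituting: Elongation = (84.5630 - 48.5440) / 48.5440 * 100
Result: 74.1987 %


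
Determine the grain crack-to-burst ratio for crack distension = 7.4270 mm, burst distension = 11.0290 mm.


Formula: Ratio = crack / burst
Substituting: Ratio = 7.4270 / 11.0290
Result: 0.6734


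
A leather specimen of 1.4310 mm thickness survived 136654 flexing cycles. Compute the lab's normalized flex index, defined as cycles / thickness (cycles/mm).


Formula: Index = cycles / thickness
Substituting: Index = 136654 / 1.4310
Result: 95495.4577 cycles/mm


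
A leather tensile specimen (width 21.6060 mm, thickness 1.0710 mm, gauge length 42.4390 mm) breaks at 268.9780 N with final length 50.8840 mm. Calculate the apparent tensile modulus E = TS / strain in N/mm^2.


TS = F / (w * t) = 268.9780 / (21.6060 * 1.0710) = 11.6239 N/mm^2
strain = (Lf - L0) / L0 = (50.8840 - 42.4390) / 42.4390 = 0.1990
E = TS / strain = 11.6239 / 0.1990 = 58.4142 N/mm^2


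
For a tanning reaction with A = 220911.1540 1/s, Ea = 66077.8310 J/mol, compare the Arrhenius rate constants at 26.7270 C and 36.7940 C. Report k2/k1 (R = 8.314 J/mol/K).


T1 = 26.7270 + 273.15 = 299.8770 K; T2 = 36.7940 + 273.15 = 309.9440 K
k1 = A * exp(-Ea/(R*T1)) = 220911.1540 * exp(-66077.8310/(8.314*299.8770)) = 6.8220e-07 1/s
k2 = A * exp(-Ea/(R*T2)) = 220911.1540 * exp(-66077.8310/(8.314*309.9440)) = 1.6135e-06 1/s
k2/k1 = 1.6135e-06 / 6.8220e-07 = 2.3651


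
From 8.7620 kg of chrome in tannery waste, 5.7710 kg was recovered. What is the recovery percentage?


Formula: Recovery = recovered / input * 100
Substituting: Recovery = 5.7710 / 8.7620 * 100
Result: 65.8640 %


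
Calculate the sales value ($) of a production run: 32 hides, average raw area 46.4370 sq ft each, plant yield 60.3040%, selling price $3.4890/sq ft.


Raw_total = N * avg_area = 32 * 46.4370 = 1485.9840 sq ft
Finished = Raw_total * yield / 100 = 1485.9840 * 60.3040 / 100 = 896.1078 sq ft
Value = Finished * price = 896.1078 * 3.4890 = 3126.5201 $


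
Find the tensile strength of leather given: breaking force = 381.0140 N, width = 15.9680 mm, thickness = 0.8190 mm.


Formula: TS = force / (width * thickness)
Substituting: TS = 381.0140 / (15.9680 * 0.8190)
Result: 29.1344 N/mm^2


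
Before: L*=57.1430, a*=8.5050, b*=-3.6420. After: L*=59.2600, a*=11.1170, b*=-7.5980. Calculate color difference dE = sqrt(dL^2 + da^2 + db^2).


dL = 2.1170, da = 2.6120, db = -3.9560
dE = sqrt(2.1170^2 + 2.6120^2 + (-3.9560)^2) = 5.1917


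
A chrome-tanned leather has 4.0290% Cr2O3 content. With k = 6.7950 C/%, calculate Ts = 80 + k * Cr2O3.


Formula: Ts = 80 + k * Cr2O3
Substituting: Ts = 80 + 6.7950 * 4.0290
Result: 107.3771 C


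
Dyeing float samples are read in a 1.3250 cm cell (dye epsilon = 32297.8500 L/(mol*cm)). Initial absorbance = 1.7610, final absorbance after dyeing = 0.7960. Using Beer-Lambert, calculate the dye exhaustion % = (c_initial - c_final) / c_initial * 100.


c_initial = A_i / (epsilon * l) = 1.7610 / (32297.8500 * 1.3250) = 4.1150e-05 mol/L
c_final = A_f / (epsilon * l) = 0.7960 / (32297.8500 * 1.3250) = 1.8600e-05 mol/L
Exhaustion = (c_initial - c_final) / c_initial * 100 = (4.1150e-05 - 1.8600e-05) / 4.1150e-05 * 100 = 54.7984 %


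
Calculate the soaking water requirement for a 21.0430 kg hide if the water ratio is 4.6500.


Formula: Water = hide_weight * ratio
Substituting: Water = 21.0430 * 4.6500
Result: 97.8500 kg


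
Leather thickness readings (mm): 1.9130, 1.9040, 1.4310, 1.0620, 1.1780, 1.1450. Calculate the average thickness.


Formula: Average = sum / n
Substituting: Average = 8.6330 / 6
Result: 1.4388 mm


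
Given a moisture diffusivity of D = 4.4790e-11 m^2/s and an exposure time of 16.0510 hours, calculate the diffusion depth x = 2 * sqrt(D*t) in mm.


t = 16.0510 hr * 3600 = 57783.6000 s
D * t = 4.4790e-11 * 57783.6000 = 2.5881e-06
x = 2 * sqrt(D*t) = 2 * sqrt(2.5881e-06) = 0.00321753 m = 3.2175 mm


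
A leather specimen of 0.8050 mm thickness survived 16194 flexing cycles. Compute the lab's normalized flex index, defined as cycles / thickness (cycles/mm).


Formula: Index = cycles / thickness
Substituting: Index = 16194 / 0.8050
Result: 20116.7702 cycles/mm


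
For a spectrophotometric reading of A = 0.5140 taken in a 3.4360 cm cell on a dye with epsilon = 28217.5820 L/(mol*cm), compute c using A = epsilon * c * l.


Formula: c = A / (epsilon * l)
Substituting: c = 0.5140 / (28217.5820 * 3.4360)
Result: 5.3014e-06 mol/L


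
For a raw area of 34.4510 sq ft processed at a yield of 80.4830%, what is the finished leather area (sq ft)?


Formula: finished = raw * yield / 100
Substituting: finished = 34.4510 * 80.4830 / 100
Result: 27.7272 sq ft


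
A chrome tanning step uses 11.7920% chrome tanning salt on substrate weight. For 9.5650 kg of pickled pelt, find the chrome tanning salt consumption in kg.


Formula: Chrome = substrate * pct / 100
Substituting: Chrome = 9.5650 * 11.7920 / 100
Result: 1.1279 kg


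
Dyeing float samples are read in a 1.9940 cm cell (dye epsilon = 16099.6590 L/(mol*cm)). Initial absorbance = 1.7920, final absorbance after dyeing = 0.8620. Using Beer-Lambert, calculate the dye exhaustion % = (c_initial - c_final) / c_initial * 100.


c_initial = A_i / (epsilon * l) = 1.7920 / (16099.6590 * 1.9940) = 5.5821e-05 mol/L
c_final = A_f / (epsilon * l) = 0.8620 / (16099.6590 * 1.9940) = 2.6851e-05 mol/L
Exhaustion = (c_initial - c_final) / c_initial * 100 = (5.5821e-05 - 2.6851e-05) / 5.5821e-05 * 100 = 51.8973 %


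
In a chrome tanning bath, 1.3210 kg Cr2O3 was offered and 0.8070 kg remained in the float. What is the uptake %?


Formula: Uptake = (offered - residual) / offered * 100
Substituting: Uptake = (1.3210 - 0.8070) / 1.3210 * 100
Result: 38.9099 %


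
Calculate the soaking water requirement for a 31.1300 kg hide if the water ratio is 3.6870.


Formula: Water = hide_weight * ratio
Substituting: Water = 31.1300 * 3.6870
Result: 114.7763 kg


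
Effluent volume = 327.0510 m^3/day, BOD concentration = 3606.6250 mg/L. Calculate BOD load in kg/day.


Formula: BOD_load = volume * conc / 1000
Substituting: BOD_load = 327.0510 * 3606.6250 / 1000
Result: 1179.5503 kg/day


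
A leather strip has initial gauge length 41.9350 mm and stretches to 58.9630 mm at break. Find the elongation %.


Formula: Elongation = (Lf - L0) / L0 * 100
Substituting: Elongation = (58.9630 - 41.9350) / 41.9350 * 100
Result: 40.6057 %


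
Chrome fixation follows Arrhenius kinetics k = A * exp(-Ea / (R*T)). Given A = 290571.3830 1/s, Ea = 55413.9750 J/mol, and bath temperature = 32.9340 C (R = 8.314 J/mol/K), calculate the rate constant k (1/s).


T_K = T_C + 273.15 = 32.9340 + 273.15 = 306.0840 K
exponent = -Ea / (R * T_K) = -55413.9750 / (8.314 * 306.0840) = -21.7755
k = A * exp(exponent) = 290571.3830 * exp(-21.7755) = 1.0145e-04 1/s


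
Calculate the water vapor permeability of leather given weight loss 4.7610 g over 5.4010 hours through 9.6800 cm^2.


Formula: WVP = loss / (area * time)
Substituting: WVP = 4.7610 / (9.6800 * 5.4010)
Result: 0.0910644 g/(cm^2*hr)


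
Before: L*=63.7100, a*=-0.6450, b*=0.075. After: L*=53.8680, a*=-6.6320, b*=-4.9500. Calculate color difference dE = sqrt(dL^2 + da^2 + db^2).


dL = -9.8420, da = -5.9870, db = -5.0250
dE = sqrt((-9.8420)^2 + (-5.9870)^2 + (-5.0250)^2) = 12.5682


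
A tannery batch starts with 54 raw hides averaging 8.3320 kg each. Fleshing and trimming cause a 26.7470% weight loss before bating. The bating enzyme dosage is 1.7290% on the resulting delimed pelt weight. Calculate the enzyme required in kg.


Total_raw = N * avg_wt = 54 * 8.3320 = 449.9280 kg
Substrate = Total_raw * (1 - loss/100) = 449.9280 * (1 - 26.7470/100) = 329.5858 kg
Enzyme = Substrate * pct / 100 = 329.5858 * 1.7290 / 100 = 5.6985 kg


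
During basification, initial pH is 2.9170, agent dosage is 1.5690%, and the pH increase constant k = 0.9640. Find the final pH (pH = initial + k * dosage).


Formula: pH_final = pH_initial + k * base_pct
Substituting: pH_final = 2.9170 + 0.9640 * 1.5690
Result: 4.4295


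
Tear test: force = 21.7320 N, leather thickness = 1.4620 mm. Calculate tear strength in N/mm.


Formula: Tear strength = force / thickness
Substituting: Tear strength = 21.7320 / 1.4620
Result: 14.8646 N/mm


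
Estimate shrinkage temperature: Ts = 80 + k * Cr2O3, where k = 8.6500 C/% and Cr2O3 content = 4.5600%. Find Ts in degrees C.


Formula: Ts = 80 + k * Cr2O3
Substituting: Ts = 80 + 8.6500 * 4.5600
Result: 119.4440 C


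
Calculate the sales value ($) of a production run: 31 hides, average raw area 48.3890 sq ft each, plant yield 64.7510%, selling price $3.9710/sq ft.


Raw_total = N * avg_area = 31 * 48.3890 = 1500.0590 sq ft
Finished = Raw_total * yield / 100 = 1500.0590 * 64.7510 / 100 = 971.3032 sq ft
Value = Finished * price = 971.3032 * 3.9710 = 3857.0450 $


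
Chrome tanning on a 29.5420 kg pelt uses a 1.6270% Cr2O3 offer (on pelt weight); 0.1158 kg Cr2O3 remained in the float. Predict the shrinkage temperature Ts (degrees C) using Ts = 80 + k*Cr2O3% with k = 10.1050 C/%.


Offered = pelt * offer_pct / 100 = 29.5420 * 1.6270 / 100 = 0.4806 kg
Uptake = offered - residual = 0.4806 - 0.1158 = 0.3648 kg
Cr2O3% on pelt = uptake / pelt * 100 = 0.3648 / 29.5420 * 100 = 1.2350 %
Ts = 80 + k * Cr2O3% = 80 + 10.1050 * 1.2350 = 92.4798 C


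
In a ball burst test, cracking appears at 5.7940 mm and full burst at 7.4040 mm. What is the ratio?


Formula: Ratio = crack / burst
Substituting: Ratio = 5.7940 / 7.4040
Result: 0.7825


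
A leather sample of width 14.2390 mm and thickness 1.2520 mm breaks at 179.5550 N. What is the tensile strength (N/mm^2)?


Formula: TS = force / (width * thickness)
Substituting: TS = 179.5550 / (14.2390 * 1.2520)
Result: 10.0720 N/mm^2


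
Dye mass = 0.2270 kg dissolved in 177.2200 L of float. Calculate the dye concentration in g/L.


Formula: Conc = dye_mass(kg) / volume(L) * 1000
Substituting: Conc = 0.2270 / 177.2200 * 1000
Result: 1.2809 g/L


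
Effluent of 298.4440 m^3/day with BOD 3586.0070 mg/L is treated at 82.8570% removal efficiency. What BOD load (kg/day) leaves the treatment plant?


Load_in = volume * conc / 1000 = 298.4440 * 3586.0070 / 1000 = 1070.2223 kg/day
Removed = Load_in * eff / 100 = 1070.2223 * 82.8570 / 100 = 886.7541 kg/day
Load_out = Load_in - Removed = 1070.2223 - 886.7541 = 183.4682 kg/day


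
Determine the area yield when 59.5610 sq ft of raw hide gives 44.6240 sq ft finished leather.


Formula: Yield = finished / raw * 100
Substituting: Yield = 44.6240 / 59.5610 * 100
Result: 74.9215 %


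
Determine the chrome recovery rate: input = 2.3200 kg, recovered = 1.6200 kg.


Formula: Recovery = recovered / input * 100
Substituting: Recovery = 1.6200 / 2.3200 * 100
Result: 69.8276 %


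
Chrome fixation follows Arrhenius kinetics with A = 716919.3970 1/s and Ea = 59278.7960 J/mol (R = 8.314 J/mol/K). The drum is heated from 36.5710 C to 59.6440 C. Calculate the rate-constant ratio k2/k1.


T1 = 36.5710 + 273.15 = 309.7210 K; T2 = 59.6440 + 273.15 = 332.7940 K
k1 = A * exp(-Ea/(R*T1)) = 716919.3970 * exp(-59278.7960/(8.314*309.7210)) = 7.2062e-05 1/s
k2 = A * exp(-Ea/(R*T2)) = 716919.3970 * exp(-59278.7960/(8.314*332.7940)) = 3.5552e-04 1/s
k2/k1 = 3.5552e-04 / 7.2062e-05 = 4.9335


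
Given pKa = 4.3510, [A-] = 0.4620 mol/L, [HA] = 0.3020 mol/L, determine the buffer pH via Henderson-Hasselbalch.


ratio = [A-] / [HA] = 0.4620 / 0.3020 = 1.5298
log10(ratio) = 0.1846
pH = pKa + log10(ratio) = 4.3510 + 0.1846 = 4.5356


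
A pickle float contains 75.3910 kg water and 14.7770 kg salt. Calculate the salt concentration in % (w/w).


Formula: Conc = salt / (water + salt) * 100
Substituting: Conc = 14.7770 / (75.3910 + 14.7770) * 100
Result: 16.3883 %


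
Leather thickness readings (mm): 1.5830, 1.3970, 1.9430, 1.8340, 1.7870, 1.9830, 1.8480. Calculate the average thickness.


Formula: Average = sum / n
Substituting: Average = 12.3750 / 7
Result: 1.7679 mm


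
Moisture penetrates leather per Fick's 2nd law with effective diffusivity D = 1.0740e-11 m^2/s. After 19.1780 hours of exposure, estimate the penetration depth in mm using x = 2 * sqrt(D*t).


t = 19.1780 hr * 3600 = 69040.8000 s
D * t = 1.0740e-11 * 69040.8000 = 7.4150e-07
x = 2 * sqrt(D*t) = 2 * sqrt(7.4150e-07) = 0.00172221 m = 1.7222 mm


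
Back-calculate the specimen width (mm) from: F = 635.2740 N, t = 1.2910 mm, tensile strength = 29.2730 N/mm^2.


Formula: w = F / (TS * t)
Substituting: w = 635.2740 / (29.2730 * 1.2910)
Result: 16.8100 mm


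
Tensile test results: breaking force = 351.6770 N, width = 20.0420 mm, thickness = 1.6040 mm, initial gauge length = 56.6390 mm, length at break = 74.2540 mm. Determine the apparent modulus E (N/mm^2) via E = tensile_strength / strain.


TS = F / (w * t) = 351.6770 / (20.0420 * 1.6040) = 10.9395 N/mm^2
strain = (Lf - L0) / L0 = (74.2540 - 56.6390) / 56.6390 = 0.3110
E = TS / strain = 10.9395 / 0.3110 = 35.1748 N/mm^2


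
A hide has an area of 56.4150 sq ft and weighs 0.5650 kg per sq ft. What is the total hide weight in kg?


Formula: Weight = area * weight_per_sqft
Substituting: Weight = 56.4150 * 0.5650
Result: 31.8745 kg


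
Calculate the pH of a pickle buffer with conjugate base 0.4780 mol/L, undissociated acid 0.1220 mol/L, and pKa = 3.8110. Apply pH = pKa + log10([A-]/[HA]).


ratio = [A-] / [HA] = 0.4780 / 0.1220 = 3.9180
log10(ratio) = 0.5931
pH = pKa + log10(ratio) = 3.8110 + 0.5931 = 4.4041


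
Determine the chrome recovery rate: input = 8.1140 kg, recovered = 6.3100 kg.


Formula: Recovery = recovered / input * 100
Substituting: Recovery = 6.3100 / 8.1140 * 100
Result: 77.7668 %


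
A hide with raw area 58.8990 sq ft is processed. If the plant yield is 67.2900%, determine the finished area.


Formula: finished = raw * yield / 100
Substituting: finished = 58.8990 * 67.2900 / 100
Result: 39.6331 sq ft


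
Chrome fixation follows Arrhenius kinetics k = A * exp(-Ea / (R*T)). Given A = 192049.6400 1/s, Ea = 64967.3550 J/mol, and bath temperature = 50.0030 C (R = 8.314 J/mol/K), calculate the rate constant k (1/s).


T_K = T_C + 273.15 = 50.0030 + 273.15 = 323.1530 K
exponent = -Ea / (R * T_K) = -64967.3550 / (8.314 * 323.1530) = -24.1812
k = A * exp(exponent) = 192049.6400 * exp(-24.1812) = 6.0489e-06 1/s


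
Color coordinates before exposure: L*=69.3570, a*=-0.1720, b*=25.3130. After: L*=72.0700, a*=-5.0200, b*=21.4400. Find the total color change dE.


dL = 2.7130, da = -4.8480, db = -3.8730
dE = sqrt(2.7130^2 + (-4.8480)^2 + (-3.8730)^2) = 6.7723


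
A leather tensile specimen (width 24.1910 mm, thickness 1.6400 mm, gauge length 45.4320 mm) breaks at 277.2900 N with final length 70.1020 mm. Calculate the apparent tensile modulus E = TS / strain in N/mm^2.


TS = F / (w * t) = 277.2900 / (24.1910 * 1.6400) = 6.9893 N/mm^2
strain = (Lf - L0) / L0 = (70.1020 - 45.4320) / 45.4320 = 0.5430
E = TS / strain = 6.9893 / 0.5430 = 12.8715 N/mm^2


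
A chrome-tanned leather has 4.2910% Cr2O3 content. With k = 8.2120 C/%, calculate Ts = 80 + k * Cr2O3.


Formula: Ts = 80 + k * Cr2O3
Substituting: Ts = 80 + 8.2120 * 4.2910
Result: 115.2377 C


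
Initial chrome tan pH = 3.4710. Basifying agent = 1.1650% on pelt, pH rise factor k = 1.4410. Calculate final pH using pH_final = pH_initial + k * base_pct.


Formula: pH_final = pH_initial + k * base_pct
Substituting: pH_final = 3.4710 + 1.4410 * 1.1650
Result: 5.1498


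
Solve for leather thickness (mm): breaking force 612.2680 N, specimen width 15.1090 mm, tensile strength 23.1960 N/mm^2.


Formula: t = F / (TS * w)
Substituting: t = 612.2680 / (23.1960 * 15.1090)
Result: 1.7470 mm


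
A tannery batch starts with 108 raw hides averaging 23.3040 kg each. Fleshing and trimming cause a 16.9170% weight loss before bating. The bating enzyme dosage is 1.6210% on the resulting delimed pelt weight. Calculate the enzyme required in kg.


Total_raw = N * avg_wt = 108 * 23.3040 = 2516.8320 kg
Substrate = Total_raw * (1 - loss/100) = 2516.8320 * (1 - 16.9170/100) = 2091.0595 kg
Enzyme = Substrate * pct / 100 = 2091.0595 * 1.6210 / 100 = 33.8961 kg


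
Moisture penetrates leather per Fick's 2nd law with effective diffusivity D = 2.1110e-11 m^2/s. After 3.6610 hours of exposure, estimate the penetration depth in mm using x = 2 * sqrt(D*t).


t = 3.6610 hr * 3600 = 13179.6000 s
D * t = 2.1110e-11 * 13179.6000 = 2.7822e-07
x = 2 * sqrt(D*t) = 2 * sqrt(2.7822e-07) = 0.00105493 m = 1.0549 mm


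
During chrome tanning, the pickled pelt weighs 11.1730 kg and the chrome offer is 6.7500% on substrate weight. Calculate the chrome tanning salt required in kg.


Formula: Chrome = substrate * pct / 100
Substituting: Chrome = 11.1730 * 6.7500 / 100
Result: 0.7542 kg


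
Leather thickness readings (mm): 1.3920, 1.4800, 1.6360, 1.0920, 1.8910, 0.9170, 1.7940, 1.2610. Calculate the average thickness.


Formula: Average = sum / n
Substituting: Average = 11.4630 / 8
Result: 1.4329 mm


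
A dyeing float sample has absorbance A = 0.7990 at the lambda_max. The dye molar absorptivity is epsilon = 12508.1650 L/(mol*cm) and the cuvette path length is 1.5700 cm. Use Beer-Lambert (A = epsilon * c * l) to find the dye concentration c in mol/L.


Formula: c = A / (epsilon * l)
Substituting: c = 0.7990 / (12508.1650 * 1.5700)
Result: 4.0687e-05 mol/L


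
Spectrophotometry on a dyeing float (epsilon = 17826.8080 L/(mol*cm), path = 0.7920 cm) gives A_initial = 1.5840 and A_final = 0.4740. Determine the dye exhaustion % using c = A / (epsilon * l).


c_initial = A_i / (epsilon * l) = 1.5840 / (17826.8080 * 0.7920) = 1.1219e-04 mol/L
c_final = A_f / (epsilon * l) = 0.4740 / (17826.8080 * 0.7920) = 3.3572e-05 mol/L
Exhaustion = (c_initial - c_final) / c_initial * 100 = (1.1219e-04 - 3.3572e-05) / 1.1219e-04 * 100 = 70.0758 %


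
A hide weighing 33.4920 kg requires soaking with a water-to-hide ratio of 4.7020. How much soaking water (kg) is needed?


Formula: Water = hide_weight * ratio
Substituting: Water = 33.4920 * 4.7020
Result: 157.4794 kg


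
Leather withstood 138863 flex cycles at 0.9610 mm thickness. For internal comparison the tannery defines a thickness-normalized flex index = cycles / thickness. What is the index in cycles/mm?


Formula: Index = cycles / thickness
Substituting: Index = 138863 / 0.9610
Result: 144498.4391 cycles/mm


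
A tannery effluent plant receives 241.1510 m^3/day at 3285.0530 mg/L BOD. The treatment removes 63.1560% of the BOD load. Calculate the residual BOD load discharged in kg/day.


Load_in = volume * conc / 1000 = 241.1510 * 3285.0530 / 1000 = 792.1938 kg/day
Removed = Load_in * eff / 100 = 792.1938 * 63.1560 / 100 = 500.3179 kg/day
Load_out = Load_in - Removed = 792.1938 - 500.3179 = 291.8759 kg/day


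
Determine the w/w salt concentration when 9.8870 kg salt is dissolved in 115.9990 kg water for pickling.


Formula: Conc = salt / (water + salt) * 100
Substituting: Conc = 9.8870 / (115.9990 + 9.8870) * 100
Result: 7.8539 %


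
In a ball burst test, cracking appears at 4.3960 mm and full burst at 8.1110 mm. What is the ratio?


Formula: Ratio = crack / burst
Substituting: Ratio = 4.3960 / 8.1110
Result: 0.5420


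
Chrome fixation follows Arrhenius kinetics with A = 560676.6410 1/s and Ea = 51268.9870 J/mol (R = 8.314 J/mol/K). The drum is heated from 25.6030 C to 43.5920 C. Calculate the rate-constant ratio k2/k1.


T1 = 25.6030 + 273.15 = 298.7530 K; T2 = 43.5920 + 273.15 = 316.7420 K
k1 = A * exp(-Ea/(R*T1)) = 560676.6410 * exp(-51268.9870/(8.314*298.7530)) = 6.0870e-04 1/s
k2 = A * exp(-Ea/(R*T2)) = 560676.6410 * exp(-51268.9870/(8.314*316.7420)) = 0.00196572 1/s
k2/k1 = 0.00196572 / 6.0870e-04 = 3.2294


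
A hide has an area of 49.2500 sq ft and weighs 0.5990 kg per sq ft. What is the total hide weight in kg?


Formula: Weight = area * weight_per_sqft
Substituting: Weight = 49.2500 * 0.5990
Result: 29.5008 kg


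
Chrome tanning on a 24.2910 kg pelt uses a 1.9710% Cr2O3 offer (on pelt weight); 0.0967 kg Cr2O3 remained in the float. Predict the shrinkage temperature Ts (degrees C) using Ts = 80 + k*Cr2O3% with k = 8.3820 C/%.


Offered = pelt * offer_pct / 100 = 24.2910 * 1.9710 / 100 = 0.4788 kg
Uptake = offered - residual = 0.4788 - 0.0967 = 0.3821 kg
Cr2O3% on pelt = uptake / pelt * 100 = 0.3821 / 24.2910 * 100 = 1.5729 %
Ts = 80 + k * Cr2O3% = 80 + 8.3820 * 1.5729 = 93.1841 C


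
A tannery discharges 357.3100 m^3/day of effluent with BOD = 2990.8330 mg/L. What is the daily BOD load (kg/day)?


Formula: BOD_load = volume * conc / 1000
Substituting: BOD_load = 357.3100 * 2990.8330 / 1000
Result: 1068.6545 kg/day


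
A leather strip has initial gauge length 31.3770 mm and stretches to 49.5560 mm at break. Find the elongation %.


Formula: Elongation = (Lf - L0) / L0 * 100
Substituting: Elongation = (49.5560 - 31.3770) / 31.3770 * 100
Result: 57.9373 %


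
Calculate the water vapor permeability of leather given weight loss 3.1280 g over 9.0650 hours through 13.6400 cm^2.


Formula: WVP = loss / (area * time)
Substituting: WVP = 3.1280 / (13.6400 * 9.0650)
Result: 0.0252979 g/(cm^2*hr)


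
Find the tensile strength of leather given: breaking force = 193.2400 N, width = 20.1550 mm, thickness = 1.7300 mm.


Formula: TS = force / (width * thickness)
Substituting: TS = 193.2400 / (20.1550 * 1.7300)
Result: 5.5420 N/mm^2


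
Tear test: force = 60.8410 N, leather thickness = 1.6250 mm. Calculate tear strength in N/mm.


Formula: Tear strength = force / thickness
Substituting: Tear strength = 60.8410 / 1.6250
Result: 37.4406 N/mm


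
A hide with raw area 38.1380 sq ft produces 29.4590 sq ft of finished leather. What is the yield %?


Formula: Yield = finished / raw * 100
Substituting: Yield = 29.4590 / 38.1380 * 100
Result: 77.2432 %


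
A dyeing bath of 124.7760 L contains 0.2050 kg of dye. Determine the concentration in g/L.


Formula: Conc = dye_mass(kg) / volume(L) * 1000
Substituting: Conc = 0.2050 / 124.7760 * 1000
Result: 1.6429 g/L


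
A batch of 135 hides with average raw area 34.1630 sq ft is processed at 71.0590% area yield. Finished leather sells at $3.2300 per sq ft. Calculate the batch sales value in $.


Raw_total = N * avg_area = 135 * 34.1630 = 4612.0050 sq ft
Finished = Raw_total * yield / 100 = 4612.0050 * 71.0590 / 100 = 3277.2446 sq ft
Value = Finished * price = 3277.2446 * 3.2300 = 10585.5002 $


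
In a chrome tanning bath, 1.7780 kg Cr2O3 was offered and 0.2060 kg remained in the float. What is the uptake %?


Formula: Uptake = (offered - residual) / offered * 100
Substituting: Uptake = (1.7780 - 0.2060) / 1.7780 * 100
Result: 88.4139 %


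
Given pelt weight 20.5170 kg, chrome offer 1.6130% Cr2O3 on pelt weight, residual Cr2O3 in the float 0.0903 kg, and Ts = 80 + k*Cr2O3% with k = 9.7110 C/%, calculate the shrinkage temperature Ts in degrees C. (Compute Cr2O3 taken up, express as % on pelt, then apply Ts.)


Offered = pelt * offer_pct / 100 = 20.5170 * 1.6130 / 100 = 0.3309 kg
Uptake = offered - residual = 0.3309 - 0.0903 = 0.2406 kg
Cr2O3% on pelt = uptake / pelt * 100 = 0.2406 / 20.5170 * 100 = 1.1729 %
Ts = 80 + k * Cr2O3% = 80 + 9.7110 * 1.1729 = 91.3898 C


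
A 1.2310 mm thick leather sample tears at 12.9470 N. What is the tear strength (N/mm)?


Formula: Tear strength = force / thickness
Substituting: Tear strength = 12.9470 / 1.2310
Result: 10.5175 N/mm


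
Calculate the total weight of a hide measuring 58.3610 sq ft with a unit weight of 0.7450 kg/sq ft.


Formula: Weight = area * weight_per_sqft
Substituting: Weight = 58.3610 * 0.7450
Result: 43.4789 kg


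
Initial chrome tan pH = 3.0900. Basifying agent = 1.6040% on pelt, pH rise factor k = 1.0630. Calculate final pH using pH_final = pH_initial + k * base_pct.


Formula: pH_final = pH_initial + k * base_pct
Substituting: pH_final = 3.0900 + 1.0630 * 1.6040
Result: 4.7951


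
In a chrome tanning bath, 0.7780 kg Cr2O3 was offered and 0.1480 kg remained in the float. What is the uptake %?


Formula: Uptake = (offered - residual) / offered * 100
Substituting: Uptake = (0.7780 - 0.1480) / 0.7780 * 100
Result: 80.9769 %


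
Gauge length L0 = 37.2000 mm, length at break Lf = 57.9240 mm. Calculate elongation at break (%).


Formula: Elongation = (Lf - L0) / L0 * 100
Substituting: Elongation = (57.9240 - 37.2000) / 37.2000 * 100
Result: 55.7097 %


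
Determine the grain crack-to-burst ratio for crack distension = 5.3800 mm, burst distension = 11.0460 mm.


Formula: Ratio = crack / burst
Substituting: Ratio = 5.3800 / 11.0460
Result: 0.4871


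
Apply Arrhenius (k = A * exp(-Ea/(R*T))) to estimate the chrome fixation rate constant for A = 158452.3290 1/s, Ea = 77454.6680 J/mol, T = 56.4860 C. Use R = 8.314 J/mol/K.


T_K = T_C + 273.15 = 56.4860 + 273.15 = 329.6360 K
exponent = -Ea / (R * T_K) = -77454.6680 / (8.314 * 329.6360) = -28.2620
k = A * exp(exponent) = 158452.3290 * exp(-28.2620) = 8.4308e-08 1/s


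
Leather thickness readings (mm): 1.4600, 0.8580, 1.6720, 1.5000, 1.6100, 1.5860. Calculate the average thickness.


Formula: Average = sum / n
Substituting: Average = 8.6860 / 6
Result: 1.4477 mm


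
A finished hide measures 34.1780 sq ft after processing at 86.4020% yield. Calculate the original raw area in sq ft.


Formula: raw = finished * 100 / yield
Substituting: raw = 34.1780 * 100 / 86.4020
Result: 39.5570 sq ft


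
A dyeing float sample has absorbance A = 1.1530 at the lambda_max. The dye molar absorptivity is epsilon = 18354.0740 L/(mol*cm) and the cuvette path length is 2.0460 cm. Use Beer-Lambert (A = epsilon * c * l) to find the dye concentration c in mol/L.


Formula: c = A / (epsilon * l)
Substituting: c = 1.1530 / (18354.0740 * 2.0460)
Result: 3.0704e-05 mol/L


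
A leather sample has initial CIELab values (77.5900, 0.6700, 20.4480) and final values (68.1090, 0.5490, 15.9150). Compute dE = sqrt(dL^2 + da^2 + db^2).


dL = -9.4810, da = -0.1210, db = -4.5330
dE = sqrt((-9.4810)^2 + (-0.1210)^2 + (-4.5330)^2) = 10.5096


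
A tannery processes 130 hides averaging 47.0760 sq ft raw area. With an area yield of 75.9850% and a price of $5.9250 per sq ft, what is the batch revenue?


Raw_total = N * avg_area = 130 * 47.0760 = 6119.8800 sq ft
Finished = Raw_total * yield / 100 = 6119.8800 * 75.9850 / 100 = 4650.1908 sq ft
Value = Finished * price = 4650.1908 * 5.9250 = 27552.3806 $


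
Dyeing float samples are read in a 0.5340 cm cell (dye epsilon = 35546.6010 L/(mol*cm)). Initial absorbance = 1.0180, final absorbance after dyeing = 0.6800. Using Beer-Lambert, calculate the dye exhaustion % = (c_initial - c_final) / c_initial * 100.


c_initial = A_i / (epsilon * l) = 1.0180 / (35546.6010 * 0.5340) = 5.3630e-05 mol/L
c_final = A_f / (epsilon * l) = 0.6800 / (35546.6010 * 0.5340) = 3.5824e-05 mol/L
Exhaustion = (c_initial - c_final) / c_initial * 100 = (5.3630e-05 - 3.5824e-05) / 5.3630e-05 * 100 = 33.2024 %


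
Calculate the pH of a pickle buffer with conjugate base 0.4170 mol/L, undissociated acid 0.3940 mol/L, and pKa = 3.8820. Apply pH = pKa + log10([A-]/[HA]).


ratio = [A-] / [HA] = 0.4170 / 0.3940 = 1.0584
log10(ratio) = 0.0246398
pH = pKa + log10(ratio) = 3.8820 + 0.0246398 = 3.9066


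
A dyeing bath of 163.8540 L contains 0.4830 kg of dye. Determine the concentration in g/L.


Formula: Conc = dye_mass(kg) / volume(L) * 1000
Substituting: Conc = 0.4830 / 163.8540 * 1000
Result: 2.9477 g/L


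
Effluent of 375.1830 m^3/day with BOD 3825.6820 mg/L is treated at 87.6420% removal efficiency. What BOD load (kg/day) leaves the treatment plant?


Load_in = volume * conc / 1000 = 375.1830 * 3825.6820 / 1000 = 1435.3308 kg/day
Removed = Load_in * eff / 100 = 1435.3308 * 87.6420 / 100 = 1257.9527 kg/day
Load_out = Load_in - Removed = 1435.3308 - 1257.9527 = 177.3782 kg/day


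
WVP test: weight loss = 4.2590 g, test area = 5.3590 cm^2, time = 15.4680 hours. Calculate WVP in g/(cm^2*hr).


Formula: WVP = loss / (area * time)
Substituting: WVP = 4.2590 / (5.3590 * 15.4680)
Result: 0.0513795 g/(cm^2*hr)


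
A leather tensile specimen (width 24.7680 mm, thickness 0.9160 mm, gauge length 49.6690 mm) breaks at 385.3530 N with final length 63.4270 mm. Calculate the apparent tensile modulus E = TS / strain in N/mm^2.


TS = F / (w * t) = 385.3530 / (24.7680 * 0.9160) = 16.9853 N/mm^2
strain = (Lf - L0) / L0 = (63.4270 - 49.6690) / 49.6690 = 0.2770
E = TS / strain = 16.9853 / 0.2770 = 61.3200 N/mm^2


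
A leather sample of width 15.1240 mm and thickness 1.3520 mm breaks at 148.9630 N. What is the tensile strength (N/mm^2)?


Formula: TS = force / (width * thickness)
Substituting: TS = 148.9630 / (15.1240 * 1.3520)
Result: 7.2851 N/mm^2


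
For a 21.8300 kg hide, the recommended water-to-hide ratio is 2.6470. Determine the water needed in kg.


Formula: Water = hide_weight * ratio
Substituting: Water = 21.8300 * 2.6470
Result: 57.7840 kg


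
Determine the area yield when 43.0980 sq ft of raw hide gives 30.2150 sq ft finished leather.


Formula: Yield = finished / raw * 100
Substituting: Yield = 30.2150 / 43.0980 * 100
Result: 70.1077 %


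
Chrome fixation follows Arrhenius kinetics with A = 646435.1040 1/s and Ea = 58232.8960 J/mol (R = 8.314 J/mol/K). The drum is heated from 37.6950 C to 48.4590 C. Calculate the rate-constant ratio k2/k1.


T1 = 37.6950 + 273.15 = 310.8450 K; T2 = 48.4590 + 273.15 = 321.6090 K
k1 = A * exp(-Ea/(R*T1)) = 646435.1040 * exp(-58232.8960/(8.314*310.8450)) = 1.0584e-04 1/s
k2 = A * exp(-Ea/(R*T2)) = 646435.1040 * exp(-58232.8960/(8.314*321.6090)) = 2.2501e-04 1/s
k2/k1 = 2.2501e-04 / 1.0584e-04 = 2.1258


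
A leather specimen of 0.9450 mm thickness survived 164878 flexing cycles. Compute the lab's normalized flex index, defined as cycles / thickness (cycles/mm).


Formula: Index = cycles / thickness
Substituting: Index = 164878 / 0.9450
Result: 174474.0741 cycles/mm


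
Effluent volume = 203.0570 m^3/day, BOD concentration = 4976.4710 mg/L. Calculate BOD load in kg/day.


Formula: BOD_load = volume * conc / 1000
Substituting: BOD_load = 203.0570 * 4976.4710 / 1000
Result: 1010.5073 kg/day


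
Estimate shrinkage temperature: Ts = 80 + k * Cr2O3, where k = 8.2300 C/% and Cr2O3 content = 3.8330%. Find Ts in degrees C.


Formula: Ts = 80 + k * Cr2O3
Substituting: Ts = 80 + 8.2300 * 3.8330
Result: 111.5456 C


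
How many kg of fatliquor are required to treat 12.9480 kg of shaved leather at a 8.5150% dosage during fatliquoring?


Formula: Fat = substrate * pct / 100
Substituting: Fat = 12.9480 * 8.5150 / 100
Result: 1.1025 kg


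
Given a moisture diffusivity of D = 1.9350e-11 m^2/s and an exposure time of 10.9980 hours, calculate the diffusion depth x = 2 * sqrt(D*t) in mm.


t = 10.9980 hr * 3600 = 39592.8000 s
D * t = 1.9350e-11 * 39592.8000 = 7.6612e-07
x = 2 * sqrt(D*t) = 2 * sqrt(7.6612e-07) = 0.00175057 m = 1.7506 mm


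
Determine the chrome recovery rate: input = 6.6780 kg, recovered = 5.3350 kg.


Formula: Recovery = recovered / input * 100
Substituting: Recovery = 5.3350 / 6.6780 * 100
Result: 79.8892 %


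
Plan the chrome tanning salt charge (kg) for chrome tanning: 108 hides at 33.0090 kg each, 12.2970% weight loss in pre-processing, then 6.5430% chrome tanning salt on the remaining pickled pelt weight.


Total_raw = N * avg_wt = 108 * 33.0090 = 3564.9720 kg
Substrate = Total_raw * (1 - loss/100) = 3564.9720 * (1 - 12.2970/100) = 3126.5874 kg
Chrome = Substrate * pct / 100 = 3126.5874 * 6.5430 / 100 = 204.5726 kg


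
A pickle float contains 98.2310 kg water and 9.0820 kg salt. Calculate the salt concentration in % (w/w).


Formula: Conc = salt / (water + salt) * 100
Substituting: Conc = 9.0820 / (98.2310 + 9.0820) * 100
Result: 8.4631 %


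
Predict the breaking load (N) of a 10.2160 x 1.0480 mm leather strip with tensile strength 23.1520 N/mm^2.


Formula: F = TS * w * t
Substituting: F = 23.1520 * 10.2160 * 1.0480
Result: 247.8738 N


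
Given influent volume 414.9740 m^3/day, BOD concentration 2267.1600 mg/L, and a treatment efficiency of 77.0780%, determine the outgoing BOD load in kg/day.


Load_in = volume * conc / 1000 = 414.9740 * 2267.1600 / 1000 = 940.8125 kg/day
Removed = Load_in * eff / 100 = 940.8125 * 77.0780 / 100 = 725.1594 kg/day
Load_out = Load_in - Removed = 940.8125 - 725.1594 = 215.6530 kg/day


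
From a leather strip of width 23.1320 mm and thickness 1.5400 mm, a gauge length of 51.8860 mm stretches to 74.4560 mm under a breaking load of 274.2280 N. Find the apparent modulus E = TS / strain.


TS = F / (w * t) = 274.2280 / (23.1320 * 1.5400) = 7.6980 N/mm^2
strain = (Lf - L0) / L0 = (74.4560 - 51.8860) / 51.8860 = 0.4350
E = TS / strain = 7.6980 / 0.4350 = 17.6969 N/mm^2


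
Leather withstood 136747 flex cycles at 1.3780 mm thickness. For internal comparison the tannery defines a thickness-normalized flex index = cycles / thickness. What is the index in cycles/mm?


Formula: Index = cycles / thickness
Substituting: Index = 136747 / 1.3780
Result: 99235.8491 cycles/mm


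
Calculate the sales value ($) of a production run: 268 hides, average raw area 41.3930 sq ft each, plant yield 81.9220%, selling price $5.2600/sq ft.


Raw_total = N * avg_area = 268 * 41.3930 = 11093.3240 sq ft
Finished = Raw_total * yield / 100 = 11093.3240 * 81.9220 / 100 = 9087.8729 sq ft
Value = Finished * price = 9087.8729 * 5.2600 = 47802.2114 $


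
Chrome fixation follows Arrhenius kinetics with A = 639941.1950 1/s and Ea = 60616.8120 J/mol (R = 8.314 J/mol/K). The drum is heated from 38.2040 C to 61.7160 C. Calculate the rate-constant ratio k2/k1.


T1 = 38.2040 + 273.15 = 311.3540 K; T2 = 61.7160 + 273.15 = 334.8660 K
k1 = A * exp(-Ea/(R*T1)) = 639941.1950 * exp(-60616.8120/(8.314*311.3540)) = 4.3284e-05 1/s
k2 = A * exp(-Ea/(R*T2)) = 639941.1950 * exp(-60616.8120/(8.314*334.8660)) = 2.2407e-04 1/s
k2/k1 = 2.2407e-04 / 4.3284e-05 = 5.1767


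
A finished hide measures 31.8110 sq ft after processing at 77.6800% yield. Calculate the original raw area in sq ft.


Formula: raw = finished * 100 / yield
Substituting: raw = 31.8110 * 100 / 77.6800
Result: 40.9513 sq ft


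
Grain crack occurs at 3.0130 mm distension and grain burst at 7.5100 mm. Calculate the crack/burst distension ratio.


Formula: Ratio = crack / burst
Substituting: Ratio = 3.0130 / 7.5100
Result: 0.4012


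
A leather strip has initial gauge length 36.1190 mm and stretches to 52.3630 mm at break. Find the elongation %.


Formula: Elongation = (Lf - L0) / L0 * 100
Substituting: Elongation = (52.3630 - 36.1190) / 36.1190 * 100
Result: 44.9736 %


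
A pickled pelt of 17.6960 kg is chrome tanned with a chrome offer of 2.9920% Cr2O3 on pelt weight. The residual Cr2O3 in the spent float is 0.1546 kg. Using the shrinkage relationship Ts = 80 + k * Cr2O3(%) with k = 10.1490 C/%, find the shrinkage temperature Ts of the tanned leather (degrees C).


Offered = pelt * offer_pct / 100 = 17.6960 * 2.9920 / 100 = 0.5295 kg
Uptake = offered - residual = 0.5295 - 0.1546 = 0.3749 kg
Cr2O3% on pelt = uptake / pelt * 100 = 0.3749 / 17.6960 * 100 = 2.1184 %
Ts = 80 + k * Cr2O3% = 80 + 10.1490 * 2.1184 = 101.4992 C


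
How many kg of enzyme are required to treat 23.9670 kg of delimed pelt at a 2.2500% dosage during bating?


Formula: Enzyme = substrate * pct / 100
Substituting: Enzyme = 23.9670 * 2.2500 / 100
Result: 0.5393 kg


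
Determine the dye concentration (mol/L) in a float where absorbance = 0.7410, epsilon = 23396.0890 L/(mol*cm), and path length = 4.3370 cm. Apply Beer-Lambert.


Formula: c = A / (epsilon * l)
Substituting: c = 0.7410 / (23396.0890 * 4.3370)
Result: 7.3027e-06 mol/L


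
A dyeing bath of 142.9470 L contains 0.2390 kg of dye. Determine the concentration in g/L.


Formula: Conc = dye_mass(kg) / volume(L) * 1000
Substituting: Conc = 0.2390 / 142.9470 * 1000
Result: 1.6719 g/L


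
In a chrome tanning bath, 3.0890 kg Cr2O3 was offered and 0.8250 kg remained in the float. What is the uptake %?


Formula: Uptake = (offered - residual) / offered * 100
Substituting: Uptake = (3.0890 - 0.8250) / 3.0890 * 100
Result: 73.2923 %


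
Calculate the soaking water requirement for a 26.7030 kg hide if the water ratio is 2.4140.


Formula: Water = hide_weight * ratio
Substituting: Water = 26.7030 * 2.4140
Result: 64.4610 kg


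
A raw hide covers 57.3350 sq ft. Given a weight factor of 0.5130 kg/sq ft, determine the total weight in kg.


Formula: Weight = area * weight_per_sqft
Substituting: Weight = 57.3350 * 0.5130
Result: 29.4129 kg


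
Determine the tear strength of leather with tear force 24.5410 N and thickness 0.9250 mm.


Formula: Tear strength = force / thickness
Substituting: Tear strength = 24.5410 / 0.9250
Result: 26.5308 N/mm


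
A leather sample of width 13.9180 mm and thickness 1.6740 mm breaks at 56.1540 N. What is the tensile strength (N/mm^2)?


Formula: TS = force / (width * thickness)
Substituting: TS = 56.1540 / (13.9180 * 1.6740)
Result: 2.4102 N/mm^2


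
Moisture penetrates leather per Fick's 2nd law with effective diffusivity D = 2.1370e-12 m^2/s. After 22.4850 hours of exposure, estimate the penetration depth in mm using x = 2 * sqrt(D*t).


t = 22.4850 hr * 3600 = 80946.0000 s
D * t = 2.1370e-12 * 80946.0000 = 1.7298e-07
x = 2 * sqrt(D*t) = 2 * sqrt(1.7298e-07) = 8.3182e-04 m = 0.8318 mm


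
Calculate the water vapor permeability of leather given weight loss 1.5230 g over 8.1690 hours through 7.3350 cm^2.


Formula: WVP = loss / (area * time)
Substituting: WVP = 1.5230 / (7.3350 * 8.1690)
Result: 0.0254174 g/(cm^2*hr)


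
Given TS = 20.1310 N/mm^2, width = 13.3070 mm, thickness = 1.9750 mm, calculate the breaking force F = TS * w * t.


Formula: F = TS * w * t
Substituting: F = 20.1310 * 13.3070 * 1.9750
Result: 529.0694 N


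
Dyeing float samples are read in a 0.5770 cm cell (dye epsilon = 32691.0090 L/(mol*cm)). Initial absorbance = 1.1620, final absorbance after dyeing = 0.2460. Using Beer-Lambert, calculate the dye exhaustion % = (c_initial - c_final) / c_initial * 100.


c_initial = A_i / (epsilon * l) = 1.1620 / (32691.0090 * 0.5770) = 6.1603e-05 mol/L
c_final = A_f / (epsilon * l) = 0.2460 / (32691.0090 * 0.5770) = 1.3042e-05 mol/L
Exhaustion = (c_initial - c_final) / c_initial * 100 = (6.1603e-05 - 1.3042e-05) / 6.1603e-05 * 100 = 78.8296 %


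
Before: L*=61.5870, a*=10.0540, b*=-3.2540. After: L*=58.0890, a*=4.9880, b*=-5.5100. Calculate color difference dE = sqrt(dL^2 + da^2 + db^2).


dL = -3.4980, da = -5.0660, db = -2.2560
dE = sqrt((-3.4980)^2 + (-5.0660)^2 + (-2.2560)^2) = 6.5567
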